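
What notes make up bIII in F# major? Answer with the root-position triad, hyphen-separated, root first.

A-C#-E

The root of bIII is the lowered 3rd degree: A# becomes A. Stacking thirds in F# minor on A gives A–C#–E.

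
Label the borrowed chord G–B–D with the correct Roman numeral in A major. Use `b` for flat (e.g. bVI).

In A major scale degree 7 is G#; G is its lowered form, from A minor. Diatonically A major has G#dim (vii°) on that degree; G–B–D is instead the major chord native to A minor, so it takes the label bVII.

bVII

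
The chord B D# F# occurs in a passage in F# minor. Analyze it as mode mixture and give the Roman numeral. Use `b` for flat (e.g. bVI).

IV

B is scale degree 4 in F# minor. Diatonically F# minor has Bm (iv) on that degree; B–D#–F# is instead the major chord native to F# major, so it takes the label IV.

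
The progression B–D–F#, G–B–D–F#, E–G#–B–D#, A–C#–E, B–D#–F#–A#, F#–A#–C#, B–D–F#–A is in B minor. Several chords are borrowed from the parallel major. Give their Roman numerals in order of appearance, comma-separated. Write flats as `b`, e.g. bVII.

IVmaj7, Imaj7

In B minor (with V from harmonic minor) the diatonic chords are Bm, C#dim, D, Em, F#, G, A. B–D–F# = Bm, G–B–D–F# = Gmaj7, A–C#–E = A, F#–A#–C# = F# and B–D–F#–A = Bm7 are all diatonic. E–G#–B–D# doesn't fit — on degree 4 B minor would have Em (iv). Emaj7 is the degree-4 chord of B major, so it is the borrowed IVmaj7. B–D#–F#–A# doesn't fit — on degree 1 B minor would have Bm (i). Bmaj7 is the degree-1 chord of B major, so it is the borrowed Imaj7.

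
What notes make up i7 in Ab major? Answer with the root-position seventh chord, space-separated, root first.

Ab Cb Eb Gb

i7 is built on scale degree 1, which is Ab in both Ab major and its parallel. Building the minor-seventh chord from the parallel minor on Ab: Ab–Cb–Eb–Gb.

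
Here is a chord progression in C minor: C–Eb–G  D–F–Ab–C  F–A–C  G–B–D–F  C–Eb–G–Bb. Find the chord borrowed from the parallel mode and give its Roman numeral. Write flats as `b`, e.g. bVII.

IV

C minor has the diatonic set Cm, Ddim, Eb, Fm, G, Ab, Bb (with V from harmonic minor). C–Eb–G = Cm, D–F–Ab–C = Dm7b5, G–B–D–F = G7 and C–Eb–G–Bb = Cm7 all belong to that set. But F–A–C is foreign: the diatonic iv on degree 4 is Fm, whereas F comes from C major. It is labeled IV.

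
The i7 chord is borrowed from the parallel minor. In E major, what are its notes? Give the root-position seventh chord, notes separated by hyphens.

E-G-B-D

i7 is built on scale degree 1, which is E in both E major and its parallel. Building the minor-seventh chord from the parallel minor on E: E–G–B–D.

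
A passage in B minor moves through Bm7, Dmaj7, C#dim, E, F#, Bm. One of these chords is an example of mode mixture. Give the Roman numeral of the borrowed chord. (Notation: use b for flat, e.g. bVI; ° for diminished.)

B minor has the diatonic set Bm, C#dim, D, Em, F#, G, A (with V from harmonic minor). Of the given chords, Bm7, Dmaj7, C#dim, F# and Bm are diatonic. E (E–G#–B) doesn't fit — on degree 4 B minor would have Em (iv). E is the degree-4 chord of B major, so it is the borrowed IV.

IV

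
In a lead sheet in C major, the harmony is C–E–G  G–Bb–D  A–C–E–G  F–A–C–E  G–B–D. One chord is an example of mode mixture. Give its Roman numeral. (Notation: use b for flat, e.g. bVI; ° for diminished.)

v

C major has the diatonic set C, Dm, Em, F, G, Am, Bdim. C–E–G = C, A–C–E–G = Am7, F–A–C–E = Fmaj7 and G–B–D = G all belong to that set. G–Bb–D is not: scale degree 5 in C major carries G (V). In C minor the chord on that degree is Gm, so here it functions as v, borrowed from the parallel minor.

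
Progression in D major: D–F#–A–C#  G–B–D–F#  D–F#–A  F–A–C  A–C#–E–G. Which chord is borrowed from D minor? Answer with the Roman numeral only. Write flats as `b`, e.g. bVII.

D major has the diatonic set D, Em, F#m, G, A, Bm, C#dim. D–F#–A–C# = Dmaj7, G–B–D–F# = Gmaj7, D–F#–A = D and A–C#–E–G = A7 all belong to that set. But F–A–C is foreign: the diatonic iii on degree 3 is F#m, whereas F comes from D minor. It is labeled bIII.

bIII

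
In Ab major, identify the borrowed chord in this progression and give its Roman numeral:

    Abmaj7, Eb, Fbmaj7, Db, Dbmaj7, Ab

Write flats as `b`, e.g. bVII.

The diatonic triads in Ab major are Ab, Bbm, Cm, Db, Eb, Fm, Gdim. Abmaj7, Eb, Db, Dbmaj7 and Ab are all diatonic. But Fbmaj7 (Fb–Ab–Cb–Eb) is foreign: the diatonic vi on degree 6 is Fm, whereas Fbmaj7 comes from Ab minor. It is labeled bVImaj7.

bVImaj7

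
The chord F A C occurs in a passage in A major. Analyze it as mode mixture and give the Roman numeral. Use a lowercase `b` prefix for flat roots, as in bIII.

bVI

F is the lowered form of scale degree 6 in A major (the diatonic degree 6 is F#). The diatonic chord on degree 6 would be F#m (vi), but F–A–C is the major chord from A minor. As a borrowed chord it is labeled bVI.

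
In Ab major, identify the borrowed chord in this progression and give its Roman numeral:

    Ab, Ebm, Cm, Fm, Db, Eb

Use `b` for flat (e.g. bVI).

Ab major has the diatonic set Ab, Bbm, Cm, Db, Eb, Fm, Gdim. Ab, Cm, Fm, Db and Eb all belong to that set. But Ebm (Eb–Gb–Bb) is foreign: the diatonic V on degree 5 is Eb, whereas Ebm comes from Ab minor. It is labeled v.

v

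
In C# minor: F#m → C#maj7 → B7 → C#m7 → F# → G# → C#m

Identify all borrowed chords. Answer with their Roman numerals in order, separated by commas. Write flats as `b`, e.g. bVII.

In C# minor (with V from harmonic minor) the diatonic chords are C#m, D#dim, E, F#m, G#, A, B. Of the given chords, F#m, B7, C#m7, G# and C#m are diatonic. C#maj7 (C#–E#–G#–B#) is not: scale degree 1 in C# minor carries C#m (i). In C# major the chord on that degree is C#maj7, so here it functions as Imaj7, borrowed from the parallel major. F# (F#–A#–C#) doesn't fit — on degree 4 C# minor would have F#m (iv). F# is the degree-4 chord of C# major, so it is the borrowed IV.

Imaj7, IV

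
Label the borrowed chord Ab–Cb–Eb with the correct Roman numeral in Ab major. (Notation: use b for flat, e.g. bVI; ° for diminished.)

i

Ab is scale degree 1 in Ab major. Diatonically Ab major has Ab (I) on that degree; Ab–Cb–Eb is instead the minor chord native to Ab minor, so it takes the label i.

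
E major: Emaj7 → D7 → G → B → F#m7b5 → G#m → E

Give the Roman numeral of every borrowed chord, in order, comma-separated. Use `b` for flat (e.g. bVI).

In E major the diatonic chords are E, F#m, G#m, A, B, C#m, D#dim. Emaj7, B, G#m and E all belong to that set. D7 (D–F#–A–C) is not: scale degree 7 in E major carries D#dim (vii°). In E minor the chord on that degree is D7, so here it functions as bVII7, borrowed from the parallel minor. But G (G–B–D) is foreign: the diatonic iii on degree 3 is G#m, whereas G comes from E minor. It is labeled bIII. F#m7b5 (F#–A–C–E) doesn't fit — on degree 2 E major would have F#m (ii). F#m7b5 is the degree-2 chord of E minor, so it is the borrowed iiø7.

bVII7, bIII, iiø7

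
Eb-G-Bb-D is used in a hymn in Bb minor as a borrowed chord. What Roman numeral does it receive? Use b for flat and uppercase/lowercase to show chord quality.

IVmaj7

The root Eb is the diatonic 4th degree of Bb minor; the borrowing shows in the chord quality. Diatonically Bb minor has Ebm (iv) on that degree; Eb–G–Bb–D is instead the major-seventh chord native to Bb major, so it takes the label IVmaj7.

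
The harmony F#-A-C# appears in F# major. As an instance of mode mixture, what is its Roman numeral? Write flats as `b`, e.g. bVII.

F# is scale degree 1 in F# major. The diatonic chord on degree 1 would be F# (I), but F#–A–C# is the minor chord from F# minor. As a borrowed chord it is labeled i.

i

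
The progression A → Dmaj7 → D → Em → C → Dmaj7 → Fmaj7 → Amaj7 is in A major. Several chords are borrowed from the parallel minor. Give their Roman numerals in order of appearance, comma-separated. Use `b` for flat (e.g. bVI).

A major has the diatonic set A, Bm, C#m, D, E, F#m, G#dim. A, Dmaj7, D and Amaj7 are all diatonic. But Em (E–G–B) is foreign: the diatonic V on degree 5 is E, whereas Em comes from A minor. It is labeled v. But C (C–E–G) is foreign: the diatonic iii on degree 3 is C#m, whereas C comes from A minor. It is labeled bIII. Fmaj7 (F–A–C–E) is not: scale degree 6 in A major carries F#m (vi). In A minor the chord on that degree is Fmaj7, so here it functions as bVImaj7, borrowed from the parallel minor.

v, bIII, bVImaj7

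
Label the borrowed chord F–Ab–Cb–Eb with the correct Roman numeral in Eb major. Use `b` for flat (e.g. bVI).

iiø7

The root F is the diatonic 2nd degree of Eb major; the borrowing shows in the chord quality. The diatonic chord on degree 2 would be Fm (ii), but F–Ab–Cb–Eb is the half-diminished-seventh chord from Eb minor. As a borrowed chord it is labeled iiø7.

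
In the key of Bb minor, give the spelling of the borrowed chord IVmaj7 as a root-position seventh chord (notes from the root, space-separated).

Eb G Bb D

IVmaj7 is built on scale degree 4, which is Eb in both Bb minor and its parallel. In Bb major the chord on Eb is Eb–G–Bb–D.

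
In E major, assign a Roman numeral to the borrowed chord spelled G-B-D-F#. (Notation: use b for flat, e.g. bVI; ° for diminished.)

bIIImaj7

G is the lowered form of scale degree 3 in E major (the diatonic degree 3 is G#). G–B–D–F# is a major-seventh chord — the form found in E minor, not the diatonic iii (G#m). Borrowed into E major it is written bIIImaj7.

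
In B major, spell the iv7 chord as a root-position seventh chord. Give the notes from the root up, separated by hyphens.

E-G-B-D

iv7 is built on scale degree 4, which is E in both B major and its parallel. Building the minor-seventh chord from the parallel minor on E: E–G–B–D.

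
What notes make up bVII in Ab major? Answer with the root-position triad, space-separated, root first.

Gb Bb Db

bVII is built on the lowered scale degree 7. In Ab major degree 7 is G; lowered it becomes Gb. Stacking thirds in Ab minor on Gb gives Gb–Bb–Db.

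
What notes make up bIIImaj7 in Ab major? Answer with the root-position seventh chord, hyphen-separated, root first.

Cb-Eb-Gb-Bb

bIIImaj7 is built on the lowered scale degree 3. In Ab major degree 3 is C; lowered it becomes Cb. In Ab minor the chord on Cb is Cb–Eb–Gb–Bb.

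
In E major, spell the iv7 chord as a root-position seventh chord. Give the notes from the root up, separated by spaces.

iv7 is built on scale degree 4, which is A in both E major and its parallel. Stacking thirds in E minor on A gives A–C–E–G.

A C E G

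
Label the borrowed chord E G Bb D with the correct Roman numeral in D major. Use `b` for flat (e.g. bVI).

iiø7

The root E is the diatonic 2nd degree of D major; the borrowing shows in the chord quality. E–G–Bb–D is a half-diminished-seventh chord — the form found in D minor, not the diatonic ii (Em). Borrowed into D major it is written iiø7.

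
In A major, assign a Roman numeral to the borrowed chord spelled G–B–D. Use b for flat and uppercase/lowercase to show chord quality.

bVII

G is the lowered form of scale degree 7 in A major (the diatonic degree 7 is G#). Diatonically A major has G#dim (vii°) on that degree; G–B–D is instead the major chord native to A minor, so it takes the label bVII.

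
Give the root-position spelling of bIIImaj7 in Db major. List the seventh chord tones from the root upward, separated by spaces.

Fb Ab Cb Eb

The root of bIIImaj7 is the lowered 3rd degree: F becomes Fb. Stacking thirds in Db minor on Fb gives Fb–Ab–Cb–Eb.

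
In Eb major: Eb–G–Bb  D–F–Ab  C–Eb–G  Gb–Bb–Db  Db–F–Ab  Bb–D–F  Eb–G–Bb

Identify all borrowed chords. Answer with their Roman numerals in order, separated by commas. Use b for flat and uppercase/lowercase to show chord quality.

bIII, bVII

In Eb major the diatonic chords are Eb, Fm, Gm, Ab, Bb, Cm, Ddim. Of the given chords, Eb–G–Bb = Eb, D–F–Ab = Ddim, C–Eb–G = Cm and Bb–D–F = Bb are diatonic. Gb–Bb–Db is not: scale degree 3 in Eb major carries Gm (iii). In Eb minor the chord on that degree is Gb, so here it functions as bIII, borrowed from the parallel minor. But Db–F–Ab is foreign: the diatonic vii° on degree 7 is Ddim, whereas Db comes from Eb minor. It is labeled bVII.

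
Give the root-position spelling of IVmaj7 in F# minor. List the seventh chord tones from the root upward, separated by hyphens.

The root, B, is scale degree 4 — the same note in F# minor and F# major; only the chord quality changes. In F# major the chord on B is B–D#–F#–A#.

B-D#-F#-A#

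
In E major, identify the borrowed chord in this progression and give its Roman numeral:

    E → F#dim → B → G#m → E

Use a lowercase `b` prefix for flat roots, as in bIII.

ii°

The diatonic triads in E major are E, F#m, G#m, A, B, C#m, D#dim. E, B and G#m are all diatonic. But F#dim (F#–A–C) is foreign: the diatonic ii on degree 2 is F#m, whereas F#dim comes from E minor. It is labeled ii°.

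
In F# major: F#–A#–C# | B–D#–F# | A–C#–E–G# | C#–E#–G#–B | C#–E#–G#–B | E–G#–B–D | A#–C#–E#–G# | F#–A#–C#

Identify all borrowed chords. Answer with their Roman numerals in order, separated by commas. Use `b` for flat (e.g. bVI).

F# major has the diatonic set F#, G#m, A#m, B, C#, D#m, E#dim. F#–A#–C# = F#, B–D#–F# = B, C#–E#–G#–B = C#7 and A#–C#–E#–G# = A#m7 all belong to that set. A–C#–E–G# doesn't fit — on degree 3 F# major would have A#m (iii). Amaj7 is the degree-3 chord of F# minor, so it is the borrowed bIIImaj7. E–G#–B–D doesn't fit — on degree 7 F# major would have E#dim (vii°). E7 is the degree-7 chord of F# minor, so it is the borrowed bVII7.

bIIImaj7, bVII7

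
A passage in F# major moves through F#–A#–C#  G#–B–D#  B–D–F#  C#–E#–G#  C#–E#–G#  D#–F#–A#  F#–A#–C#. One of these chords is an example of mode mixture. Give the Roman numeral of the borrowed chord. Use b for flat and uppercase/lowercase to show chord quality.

The diatonic triads in F# major are F#, G#m, A#m, B, C#, D#m, E#dim. Of the given chords, F#–A#–C# = F#, G#–B–D# = G#m, C#–E#–G# = C# and D#–F#–A# = D#m are diatonic. B–D–F# is not: scale degree 4 in F# major carries B (IV). In F# minor the chord on that degree is Bm, so here it functions as iv, borrowed from the parallel minor.

iv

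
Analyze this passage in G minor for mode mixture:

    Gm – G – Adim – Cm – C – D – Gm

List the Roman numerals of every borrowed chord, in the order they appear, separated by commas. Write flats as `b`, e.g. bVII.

I, IV

G minor has the diatonic set Gm, Adim, Bb, Cm, D, Eb, F (with V from harmonic minor). Gm, Adim, Cm and D all belong to that set. But G (G–B–D) is foreign: the diatonic i on degree 1 is Gm, whereas G comes from G major. It is labeled I. C (C–E–G) is not: scale degree 4 in G minor carries Cm (iv). In G major the chord on that degree is C, so here it functions as IV, borrowed from the parallel major.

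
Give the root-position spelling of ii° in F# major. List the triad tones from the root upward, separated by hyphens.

G#-B-D

ii° is built on scale degree 2, which is G# in both F# major and its parallel. Building the diminished chord from the parallel minor on G#: G#–B–D.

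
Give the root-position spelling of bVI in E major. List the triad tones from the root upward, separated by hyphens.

C-E-G

Scale degree 6 in E major is C#. bVI uses the lowered form, C, taken from E minor. Building the major chord from the parallel minor on C: C–E–G.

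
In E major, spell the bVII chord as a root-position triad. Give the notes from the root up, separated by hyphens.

D-F#-A

bVII is built on the lowered scale degree 7. In E major degree 7 is D#; lowered it becomes D. Stacking thirds in E minor on D gives D–F#–A.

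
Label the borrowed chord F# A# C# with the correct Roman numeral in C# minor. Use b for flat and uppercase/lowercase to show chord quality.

IV

The root F# is the diatonic 4th degree of C# minor; the borrowing shows in the chord quality. F#–A#–C# is a major chord — the form found in C# major, not the diatonic iv (F#m). Borrowed into C# minor it is written IV.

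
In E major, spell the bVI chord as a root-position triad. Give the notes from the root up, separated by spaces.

C E G

Scale degree 6 in E major is C#. bVI uses the lowered form, C, taken from E minor. In E minor the chord on C is C–E–G.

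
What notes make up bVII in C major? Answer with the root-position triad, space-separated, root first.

Bb D F

The root of bVII is the lowered 7th degree: B becomes Bb. Stacking thirds in C minor on Bb gives Bb–D–F.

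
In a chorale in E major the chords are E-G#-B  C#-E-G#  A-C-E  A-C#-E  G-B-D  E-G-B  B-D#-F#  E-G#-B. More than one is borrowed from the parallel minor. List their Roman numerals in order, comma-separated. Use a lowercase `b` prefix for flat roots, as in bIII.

E major has the diatonic set E, F#m, G#m, A, B, C#m, D#dim. E–G#–B = E, C#–E–G# = C#m, A–C#–E = A and B–D#–F# = B all belong to that set. But A–C–E is foreign: the diatonic IV on degree 4 is A, whereas Am comes from E minor. It is labeled iv. G–B–D doesn't fit — on degree 3 E major would have G#m (iii). G is the degree-3 chord of E minor, so it is the borrowed bIII. E–G–B is not: scale degree 1 in E major carries E (I). In E minor the chord on that degree is Em, so here it functions as i, borrowed from the parallel minor.

iv, bIII, i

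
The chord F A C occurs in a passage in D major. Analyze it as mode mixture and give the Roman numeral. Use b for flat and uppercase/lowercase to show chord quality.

The root F is the lowered 3rd scale degree — diatonically D major has F# there. The diatonic chord on degree 3 would be F#m (iii), but F–A–C is the major chord from D minor. As a borrowed chord it is labeled bIII.

bIII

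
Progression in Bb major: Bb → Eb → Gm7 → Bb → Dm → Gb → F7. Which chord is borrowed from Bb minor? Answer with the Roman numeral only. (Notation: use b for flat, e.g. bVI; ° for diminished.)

bVI

Bb major has the diatonic set Bb, Cm, Dm, Eb, F, Gm, Adim. Bb, Eb, Gm7, Dm and F7 are all diatonic. Gb (Gb–Bb–Db) is not: scale degree 6 in Bb major carries Gm (vi). In Bb minor the chord on that degree is Gb, so here it functions as bVI, borrowed from the parallel minor.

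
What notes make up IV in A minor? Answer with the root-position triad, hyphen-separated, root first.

The root, D, is scale degree 4 — the same note in A minor and A major; only the chord quality changes. Stacking thirds in A major on D gives D–F#–A.

D-F#-A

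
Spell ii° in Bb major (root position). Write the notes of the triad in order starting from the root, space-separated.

The root, C, is scale degree 2 — the same note in Bb major and Bb minor; only the chord quality changes. In Bb minor the chord on C is C–Eb–Gb.

C Eb Gb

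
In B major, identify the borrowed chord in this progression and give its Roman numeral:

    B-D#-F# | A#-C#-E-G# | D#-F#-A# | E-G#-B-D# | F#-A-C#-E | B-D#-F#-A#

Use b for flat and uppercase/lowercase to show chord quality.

v7

In B major the diatonic chords are B, C#m, D#m, E, F#, G#m, A#dim. B–D#–F# = B, A#–C#–E–G# = A#m7b5, D#–F#–A# = D#m, E–G#–B–D# = Emaj7 and B–D#–F#–A# = Bmaj7 all belong to that set. F#–A–C#–E doesn't fit — on degree 5 B major would have F# (V). F#m7 is the degree-5 chord of B minor, so it is the borrowed v7.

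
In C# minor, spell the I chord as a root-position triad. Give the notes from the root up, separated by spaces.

C# E# G#

I is built on scale degree 1, which is C# in both C# minor and its parallel. In C# major the chord on C# is C#–E#–G#.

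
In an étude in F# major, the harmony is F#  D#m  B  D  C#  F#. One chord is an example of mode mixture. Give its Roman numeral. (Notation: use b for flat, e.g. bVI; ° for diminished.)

bVI

F# major has the diatonic set F#, G#m, A#m, B, C#, D#m, E#dim. F#, D#m, B and C# are all diatonic. But D (D–F#–A) is foreign: the diatonic vi on degree 6 is D#m, whereas D comes from F# minor. It is labeled bVI.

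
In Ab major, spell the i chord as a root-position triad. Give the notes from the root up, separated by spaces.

The root, Ab, is scale degree 1 — the same note in Ab major and Ab minor; only the chord quality changes. Stacking thirds in Ab minor on Ab gives Ab–Cb–Eb.

Ab Cb Eb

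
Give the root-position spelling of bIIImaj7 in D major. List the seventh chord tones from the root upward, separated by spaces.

F A C E

The root of bIIImaj7 is the lowered 3rd degree: F# becomes F. Stacking thirds in D minor on F gives F–A–C–E.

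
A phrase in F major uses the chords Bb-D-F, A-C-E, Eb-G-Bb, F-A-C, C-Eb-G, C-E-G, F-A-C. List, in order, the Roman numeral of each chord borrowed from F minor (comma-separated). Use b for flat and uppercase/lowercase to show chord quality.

bVII, v

F major has the diatonic set F, Gm, Am, Bb, C, Dm, Edim. Bb–D–F = Bb, A–C–E = Am, F–A–C = F and C–E–G = C are all diatonic. Eb–G–Bb is not: scale degree 7 in F major carries Edim (vii°). In F minor the chord on that degree is Eb, so here it functions as bVII, borrowed from the parallel minor. But C–Eb–G is foreign: the diatonic V on degree 5 is C, whereas Cm comes from F minor. It is labeled v.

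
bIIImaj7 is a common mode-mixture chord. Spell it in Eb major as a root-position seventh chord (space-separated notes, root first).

bIIImaj7 is built on the lowered scale degree 3. In Eb major degree 3 is G; lowered it becomes Gb. In Eb minor the chord on Gb is Gb–Bb–Db–F.

Gb Bb Db F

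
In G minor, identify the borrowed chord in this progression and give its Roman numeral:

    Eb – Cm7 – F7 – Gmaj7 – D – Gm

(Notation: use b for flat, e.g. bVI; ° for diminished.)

Imaj7

The diatonic triads in G minor (with V from harmonic minor) are Gm, Adim, Bb, Cm, D, Eb, F. Of the given chords, Eb, Cm7, F7, D and Gm are diatonic. But Gmaj7 (G–B–D–F#) is foreign: the diatonic i on degree 1 is Gm, whereas Gmaj7 comes from G major. It is labeled Imaj7.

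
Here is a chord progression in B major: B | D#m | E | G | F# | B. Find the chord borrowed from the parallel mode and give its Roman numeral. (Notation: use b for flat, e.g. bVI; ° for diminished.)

In B major the diatonic chords are B, C#m, D#m, E, F#, G#m, A#dim. Of the given chords, B, D#m, E and F# are diatonic. But G (G–B–D) is foreign: the diatonic vi on degree 6 is G#m, whereas G comes from B minor. It is labeled bVI.

bVI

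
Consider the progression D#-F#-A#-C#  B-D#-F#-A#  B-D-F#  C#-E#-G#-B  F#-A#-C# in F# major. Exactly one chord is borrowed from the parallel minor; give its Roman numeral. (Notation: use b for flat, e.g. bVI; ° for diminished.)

In F# major the diatonic chords are F#, G#m, A#m, B, C#, D#m, E#dim. D#–F#–A#–C# = D#m7, B–D#–F#–A# = Bmaj7, C#–E#–G#–B = C#7 and F#–A#–C# = F# all belong to that set. B–D–F# is not: scale degree 4 in F# major carries B (IV). In F# minor the chord on that degree is Bm, so here it functions as iv, borrowed from the parallel minor.

iv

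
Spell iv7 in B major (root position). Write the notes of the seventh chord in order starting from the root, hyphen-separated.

E-G-B-D

iv7 is built on scale degree 4, which is E in both B major and its parallel. Building the minor-seventh chord from the parallel minor on E: E–G–B–D.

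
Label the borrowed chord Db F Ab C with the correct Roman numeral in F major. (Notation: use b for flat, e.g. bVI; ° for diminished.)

bVImaj7

The root Db is the lowered 6th scale degree — diatonically F major has D there. The diatonic chord on degree 6 would be Dm (vi), but Db–F–Ab–C is the major-seventh chord from F minor. As a borrowed chord it is labeled bVImaj7.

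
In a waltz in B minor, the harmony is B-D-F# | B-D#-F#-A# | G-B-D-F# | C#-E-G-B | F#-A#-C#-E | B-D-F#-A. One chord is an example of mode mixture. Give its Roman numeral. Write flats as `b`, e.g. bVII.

The diatonic triads in B minor (with V from harmonic minor) are Bm, C#dim, D, Em, F#, G, A. B–D–F# = Bm, G–B–D–F# = Gmaj7, C#–E–G–B = C#m7b5, F#–A#–C#–E = F#7 and B–D–F#–A = Bm7 are all diatonic. B–D#–F#–A# doesn't fit — on degree 1 B minor would have Bm (i). Bmaj7 is the degree-1 chord of B major, so it is the borrowed Imaj7.

Imaj7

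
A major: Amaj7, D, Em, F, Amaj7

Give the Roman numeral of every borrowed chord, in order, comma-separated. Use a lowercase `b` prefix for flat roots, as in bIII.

A major has the diatonic set A, Bm, C#m, D, E, F#m, G#dim. Amaj7 and D are both diatonic. Em (E–G–B) is not: scale degree 5 in A major carries E (V). In A minor the chord on that degree is Em, so here it functions as v, borrowed from the parallel minor. F (F–A–C) doesn't fit — on degree 6 A major would have F#m (vi). F is the degree-6 chord of A minor, so it is the borrowed bVI.

v, bVI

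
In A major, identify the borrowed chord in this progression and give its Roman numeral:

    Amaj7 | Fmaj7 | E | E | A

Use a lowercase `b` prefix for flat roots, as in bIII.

The diatonic triads in A major are A, Bm, C#m, D, E, F#m, G#dim. Of the given chords, Amaj7, E and A are diatonic. Fmaj7 (F–A–C–E) is not: scale degree 6 in A major carries F#m (vi). In A minor the chord on that degree is Fmaj7, so here it functions as bVImaj7, borrowed from the parallel minor.

bVImaj7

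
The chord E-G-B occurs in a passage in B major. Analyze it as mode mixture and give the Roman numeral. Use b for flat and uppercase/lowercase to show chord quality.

iv

E is scale degree 4 in B major. E–G–B is a minor chord — the form found in B minor, not the diatonic IV (E). Borrowed into B major it is written iv.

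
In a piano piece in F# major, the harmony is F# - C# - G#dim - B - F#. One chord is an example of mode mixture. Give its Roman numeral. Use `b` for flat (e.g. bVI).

ii°

In F# major the diatonic chords are F#, G#m, A#m, B, C#, D#m, E#dim. F#, C# and B are all diatonic. But G#dim (G#–B–D) is foreign: the diatonic ii on degree 2 is G#m, whereas G#dim comes from F# minor. It is labeled ii°.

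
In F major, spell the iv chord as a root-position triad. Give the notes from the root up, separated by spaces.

Bb Db F

iv is built on scale degree 4, which is Bb in both F major and its parallel. Stacking thirds in F minor on Bb gives Bb–Db–F.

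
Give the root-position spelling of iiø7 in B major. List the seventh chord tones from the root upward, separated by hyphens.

iiø7 is built on scale degree 2, which is C# in both B major and its parallel. In B minor the chord on C# is C#–E–G–B.

C#-E-G-B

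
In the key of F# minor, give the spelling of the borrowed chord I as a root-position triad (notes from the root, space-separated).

The root, F#, is scale degree 1 — the same note in F# minor and F# major; only the chord quality changes. Stacking thirds in F# major on F# gives F#–A#–C#.

F# A# C#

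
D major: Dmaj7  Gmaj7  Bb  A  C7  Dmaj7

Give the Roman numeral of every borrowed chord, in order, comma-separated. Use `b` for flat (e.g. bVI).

bVI, bVII7

The diatonic triads in D major are D, Em, F#m, G, A, Bm, C#dim. Dmaj7, Gmaj7 and A are all diatonic. Bb (Bb–D–F) doesn't fit — on degree 6 D major would have Bm (vi). Bb is the degree-6 chord of D minor, so it is the borrowed bVI. But C7 (C–E–G–Bb) is foreign: the diatonic vii° on degree 7 is C#dim, whereas C7 comes from D minor. It is labeled bVII7.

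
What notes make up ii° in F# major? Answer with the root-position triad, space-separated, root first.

The root, G#, is scale degree 2 — the same note in F# major and F# minor; only the chord quality changes. Building the diminished chord from the parallel minor on G#: G#–B–D.

G# B D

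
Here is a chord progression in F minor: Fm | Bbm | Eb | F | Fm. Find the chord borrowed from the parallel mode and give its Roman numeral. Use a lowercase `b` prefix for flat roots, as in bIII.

In F minor (with V from harmonic minor) the diatonic chords are Fm, Gdim, Ab, Bbm, C, Db, Eb. Fm, Bbm and Eb are all diatonic. F (F–A–C) doesn't fit — on degree 1 F minor would have Fm (i). F is the degree-1 chord of F major, so it is the borrowed I.

I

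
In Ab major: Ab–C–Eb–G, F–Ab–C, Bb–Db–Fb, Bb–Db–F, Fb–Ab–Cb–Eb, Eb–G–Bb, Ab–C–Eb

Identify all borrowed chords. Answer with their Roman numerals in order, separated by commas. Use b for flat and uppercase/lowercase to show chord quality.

ii°, bVImaj7

The diatonic triads in Ab major are Ab, Bbm, Cm, Db, Eb, Fm, Gdim. Ab–C–Eb–G = Abmaj7, F–Ab–C = Fm, Bb–Db–F = Bbm, Eb–G–Bb = Eb and Ab–C–Eb = Ab are all diatonic. But Bb–Db–Fb is foreign: the diatonic ii on degree 2 is Bbm, whereas Bbdim comes from Ab minor. It is labeled ii°. But Fb–Ab–Cb–Eb is foreign: the diatonic vi on degree 6 is Fm, whereas Fbmaj7 comes from Ab minor. It is labeled bVImaj7.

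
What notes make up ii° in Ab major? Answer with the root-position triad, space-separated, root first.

The root, Bb, is scale degree 2 — the same note in Ab major and Ab minor; only the chord quality changes. Building the diminished chord from the parallel minor on Bb: Bb–Db–Fb.

Bb Db Fb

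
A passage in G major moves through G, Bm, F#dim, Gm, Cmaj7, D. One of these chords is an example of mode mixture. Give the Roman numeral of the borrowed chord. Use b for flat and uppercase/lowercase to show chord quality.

i

In G major the diatonic chords are G, Am, Bm, C, D, Em, F#dim. G, Bm, F#dim, Cmaj7 and D all belong to that set. Gm (G–Bb–D) is not: scale degree 1 in G major carries G (I). In G minor the chord on that degree is Gm, so here it functions as i, borrowed from the parallel minor.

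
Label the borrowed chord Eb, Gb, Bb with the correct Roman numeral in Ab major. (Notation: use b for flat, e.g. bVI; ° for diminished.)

v

Eb is scale degree 5 in Ab major. Eb–Gb–Bb is a minor chord — the form found in Ab minor, not the diatonic V (Eb). Borrowed into Ab major it is written v.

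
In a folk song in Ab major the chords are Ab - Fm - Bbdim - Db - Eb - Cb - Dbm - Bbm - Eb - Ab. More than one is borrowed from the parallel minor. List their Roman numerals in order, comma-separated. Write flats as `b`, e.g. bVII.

The diatonic triads in Ab major are Ab, Bbm, Cm, Db, Eb, Fm, Gdim. Ab, Fm, Db, Eb and Bbm are all diatonic. Bbdim (Bb–Db–Fb) doesn't fit — on degree 2 Ab major would have Bbm (ii). Bbdim is the degree-2 chord of Ab minor, so it is the borrowed ii°. Cb (Cb–Eb–Gb) doesn't fit — on degree 3 Ab major would have Cm (iii). Cb is the degree-3 chord of Ab minor, so it is the borrowed bIII. Dbm (Db–Fb–Ab) doesn't fit — on degree 4 Ab major would have Db (IV). Dbm is the degree-4 chord of Ab minor, so it is the borrowed iv.

ii°, bIII, iv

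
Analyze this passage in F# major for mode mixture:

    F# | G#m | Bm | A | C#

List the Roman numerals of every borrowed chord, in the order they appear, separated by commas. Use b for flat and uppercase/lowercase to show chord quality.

In F# major the diatonic chords are F#, G#m, A#m, B, C#, D#m, E#dim. F#, G#m and C# are all diatonic. Bm (B–D–F#) doesn't fit — on degree 4 F# major would have B (IV). Bm is the degree-4 chord of F# minor, so it is the borrowed iv. But A (A–C#–E) is foreign: the diatonic iii on degree 3 is A#m, whereas A comes from F# minor. It is labeled bIII.

iv, bIII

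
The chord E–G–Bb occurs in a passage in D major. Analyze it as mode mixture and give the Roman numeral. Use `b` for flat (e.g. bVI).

The root E is the diatonic 2nd degree of D major; the borrowing shows in the chord quality. The diatonic chord on degree 2 would be Em (ii), but E–G–Bb is the diminished chord from D minor. As a borrowed chord it is labeled ii°.

ii°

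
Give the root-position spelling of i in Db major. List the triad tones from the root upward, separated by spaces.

Db Fb Ab

i is built on scale degree 1, which is Db in both Db major and its parallel. In Db minor the chord on Db is Db–Fb–Ab.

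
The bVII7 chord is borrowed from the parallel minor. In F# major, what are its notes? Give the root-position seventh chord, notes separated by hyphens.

bVII7 is built on the lowered scale degree 7. In F# major degree 7 is E#; lowered it becomes E. In F# minor the chord on E is E–G#–B–D.

E-G#-B-D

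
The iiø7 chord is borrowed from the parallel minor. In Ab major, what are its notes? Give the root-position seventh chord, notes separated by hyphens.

The root, Bb, is scale degree 2 — the same note in Ab major and Ab minor; only the chord quality changes. In Ab minor the chord on Bb is Bb–Db–Fb–Ab.

Bb-Db-Fb-Ab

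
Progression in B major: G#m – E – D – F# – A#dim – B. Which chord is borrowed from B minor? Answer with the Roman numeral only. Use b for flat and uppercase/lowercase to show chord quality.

bIII

B major has the diatonic set B, C#m, D#m, E, F#, G#m, A#dim. G#m, E, F#, A#dim and B are all diatonic. D (D–F#–A) is not: scale degree 3 in B major carries D#m (iii). In B minor the chord on that degree is D, so here it functions as bIII, borrowed from the parallel minor.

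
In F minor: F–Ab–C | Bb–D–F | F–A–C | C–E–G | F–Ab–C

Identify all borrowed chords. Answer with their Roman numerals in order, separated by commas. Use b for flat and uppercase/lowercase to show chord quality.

In F minor (with V from harmonic minor) the diatonic chords are Fm, Gdim, Ab, Bbm, C, Db, Eb. F–Ab–C = Fm and C–E–G = C are both diatonic. Bb–D–F is not: scale degree 4 in F minor carries Bbm (iv). In F major the chord on that degree is Bb, so here it functions as IV, borrowed from the parallel major. But F–A–C is foreign: the diatonic i on degree 1 is Fm, whereas F comes from F major. It is labeled I.

IV, I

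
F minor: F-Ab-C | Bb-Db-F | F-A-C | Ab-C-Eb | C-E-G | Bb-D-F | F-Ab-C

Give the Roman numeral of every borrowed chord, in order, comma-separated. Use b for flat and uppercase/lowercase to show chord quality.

F minor has the diatonic set Fm, Gdim, Ab, Bbm, C, Db, Eb (with V from harmonic minor). F–Ab–C = Fm, Bb–Db–F = Bbm, Ab–C–Eb = Ab and C–E–G = C all belong to that set. F–A–C doesn't fit — on degree 1 F minor would have Fm (i). F is the degree-1 chord of F major, so it is the borrowed I. But Bb–D–F is foreign: the diatonic iv on degree 4 is Bbm, whereas Bb comes from F major. It is labeled IV.

I, IV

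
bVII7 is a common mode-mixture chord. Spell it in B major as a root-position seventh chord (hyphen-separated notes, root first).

The root of bVII7 is the lowered 7th degree: A# becomes A. Building the dominant-seventh chord from the parallel minor on A: A–C#–E–G.

A-C#-E-G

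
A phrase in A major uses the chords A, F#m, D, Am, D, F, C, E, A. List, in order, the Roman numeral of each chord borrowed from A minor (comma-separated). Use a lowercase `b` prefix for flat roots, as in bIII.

The diatonic triads in A major are A, Bm, C#m, D, E, F#m, G#dim. Of the given chords, A, F#m, D and E are diatonic. But Am (A–C–E) is foreign: the diatonic I on degree 1 is A, whereas Am comes from A minor. It is labeled i. But F (F–A–C) is foreign: the diatonic vi on degree 6 is F#m, whereas F comes from A minor. It is labeled bVI. C (C–E–G) doesn't fit — on degree 3 A major would have C#m (iii). C is the degree-3 chord of A minor, so it is the borrowed bIII.

i, bVI, bIII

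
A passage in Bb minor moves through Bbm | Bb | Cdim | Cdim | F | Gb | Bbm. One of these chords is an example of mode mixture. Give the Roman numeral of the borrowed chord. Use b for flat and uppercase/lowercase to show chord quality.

The diatonic triads in Bb minor (with V from harmonic minor) are Bbm, Cdim, Db, Ebm, F, Gb, Ab. Bbm, Cdim, F and Gb are all diatonic. Bb (Bb–D–F) is not: scale degree 1 in Bb minor carries Bbm (i). In Bb major the chord on that degree is Bb, so here it functions as I, borrowed from the parallel major.

I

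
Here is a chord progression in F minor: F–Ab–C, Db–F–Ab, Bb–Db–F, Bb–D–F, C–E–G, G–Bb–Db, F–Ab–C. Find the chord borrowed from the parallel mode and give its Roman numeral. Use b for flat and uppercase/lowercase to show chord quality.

The diatonic triads in F minor (with V from harmonic minor) are Fm, Gdim, Ab, Bbm, C, Db, Eb. Of the given chords, F–Ab–C = Fm, Db–F–Ab = Db, Bb–Db–F = Bbm, C–E–G = C and G–Bb–Db = Gdim are diatonic. Bb–D–F doesn't fit — on degree 4 F minor would have Bbm (iv). Bb is the degree-4 chord of F major, so it is the borrowed IV.

IV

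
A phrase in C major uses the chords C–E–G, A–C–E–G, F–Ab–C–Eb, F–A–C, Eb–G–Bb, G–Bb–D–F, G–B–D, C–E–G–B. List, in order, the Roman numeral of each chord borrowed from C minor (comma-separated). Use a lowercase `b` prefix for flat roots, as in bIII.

In C major the diatonic chords are C, Dm, Em, F, G, Am, Bdim. Of the given chords, C–E–G = C, A–C–E–G = Am7, F–A–C = F, G–B–D = G and C–E–G–B = Cmaj7 are diatonic. But F–Ab–C–Eb is foreign: the diatonic IV on degree 4 is F, whereas Fm7 comes from C minor. It is labeled iv7. But Eb–G–Bb is foreign: the diatonic iii on degree 3 is Em, whereas Eb comes from C minor. It is labeled bIII. G–Bb–D–F doesn't fit — on degree 5 C major would have G (V). Gm7 is the degree-5 chord of C minor, so it is the borrowed v7.

iv7, bIII, v7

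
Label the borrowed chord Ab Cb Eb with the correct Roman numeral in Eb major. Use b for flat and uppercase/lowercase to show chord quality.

iv

Ab is scale degree 4 in Eb major. Diatonically Eb major has Ab (IV) on that degree; Ab–Cb–Eb is instead the minor chord native to Eb minor, so it takes the label iv.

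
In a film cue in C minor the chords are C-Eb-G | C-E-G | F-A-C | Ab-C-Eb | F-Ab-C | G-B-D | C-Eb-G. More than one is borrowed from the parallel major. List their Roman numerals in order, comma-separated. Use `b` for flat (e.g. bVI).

I, IV

In C minor (with V from harmonic minor) the diatonic chords are Cm, Ddim, Eb, Fm, G, Ab, Bb. Of the given chords, C–Eb–G = Cm, Ab–C–Eb = Ab, F–Ab–C = Fm and G–B–D = G are diatonic. C–E–G is not: scale degree 1 in C minor carries Cm (i). In C major the chord on that degree is C, so here it functions as I, borrowed from the parallel major. F–A–C is not: scale degree 4 in C minor carries Fm (iv). In C major the chord on that degree is F, so here it functions as IV, borrowed from the parallel major.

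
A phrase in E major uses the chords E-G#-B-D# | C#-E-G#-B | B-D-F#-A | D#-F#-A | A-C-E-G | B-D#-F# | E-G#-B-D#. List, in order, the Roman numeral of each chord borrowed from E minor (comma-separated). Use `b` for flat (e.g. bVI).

The diatonic triads in E major are E, F#m, G#m, A, B, C#m, D#dim. E–G#–B–D# = Emaj7, C#–E–G#–B = C#m7, D#–F#–A = D#dim and B–D#–F# = B all belong to that set. But B–D–F#–A is foreign: the diatonic V on degree 5 is B, whereas Bm7 comes from E minor. It is labeled v7. A–C–E–G doesn't fit — on degree 4 E major would have A (IV). Am7 is the degree-4 chord of E minor, so it is the borrowed iv7.

v7, iv7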